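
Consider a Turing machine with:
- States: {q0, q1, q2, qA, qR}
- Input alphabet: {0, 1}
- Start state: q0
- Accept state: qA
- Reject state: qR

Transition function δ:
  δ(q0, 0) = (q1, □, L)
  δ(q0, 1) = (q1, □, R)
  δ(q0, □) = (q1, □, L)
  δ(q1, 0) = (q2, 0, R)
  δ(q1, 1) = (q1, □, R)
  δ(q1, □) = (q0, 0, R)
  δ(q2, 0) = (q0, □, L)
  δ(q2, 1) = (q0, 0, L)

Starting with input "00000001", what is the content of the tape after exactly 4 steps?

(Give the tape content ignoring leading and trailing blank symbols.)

Execution trace:
Initial: [q0]00000001
Step 1: δ(q0, 0) = (q1, □, L) → [q1]□□0000001
Step 2: δ(q1, □) = (q0, 0, R) → 0[q0]□0000001
Step 3: δ(q0, □) = (q1, □, L) → [q1]0□0000001
Step 4: δ(q1, 0) = (q2, 0, R) → 0[q2]□0000001

No transition is defined for δ(q2, □). By convention the machine halts and rejects.

After 4 steps, the tape (ignoring leading/trailing blanks) is: 0□0000001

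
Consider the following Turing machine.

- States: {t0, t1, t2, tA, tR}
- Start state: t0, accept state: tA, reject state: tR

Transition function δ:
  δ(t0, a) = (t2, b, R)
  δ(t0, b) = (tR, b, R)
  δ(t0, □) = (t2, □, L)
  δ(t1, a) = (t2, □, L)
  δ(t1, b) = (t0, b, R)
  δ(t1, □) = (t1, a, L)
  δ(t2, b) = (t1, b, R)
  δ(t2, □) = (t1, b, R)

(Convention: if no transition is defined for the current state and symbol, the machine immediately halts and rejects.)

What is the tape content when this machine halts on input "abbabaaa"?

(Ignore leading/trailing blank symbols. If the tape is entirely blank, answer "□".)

Execution trace:
Initial: [t0]abbabaaa
Step 1: δ(t0, a) = (t2, b, R) → b[t2]bbabaaa
Step 2: δ(t2, b) = (t1, b, R) → bb[t1]babaaa
Step 3: δ(t1, b) = (t0, b, R) → bbb[t0]abaaa
Step 4: δ(t0, a) = (t2, b, R) → bbbb[t2]baaa
Step 5: δ(t2, b) = (t1, b, R) → bbbbb[t1]aaa
Step 6: δ(t1, a) = (t2, □, L) → bbbb[t2]b□aa
Step 7: δ(t2, b) = (t1, b, R) → bbbbb[t1]□aa
Step 8: δ(t1, □) = (t1, a, L) → bbbb[t1]baaa
Step 9: δ(t1, b) = (t0, b, R) → bbbbb[t0]aaa
Step 10: δ(t0, a) = (t2, b, R) → bbbbbb[t2]aa

No transition is defined for δ(t2, a). By convention the machine halts and rejects.

Final tape (ignoring leading/trailing blanks): bbbbbbaa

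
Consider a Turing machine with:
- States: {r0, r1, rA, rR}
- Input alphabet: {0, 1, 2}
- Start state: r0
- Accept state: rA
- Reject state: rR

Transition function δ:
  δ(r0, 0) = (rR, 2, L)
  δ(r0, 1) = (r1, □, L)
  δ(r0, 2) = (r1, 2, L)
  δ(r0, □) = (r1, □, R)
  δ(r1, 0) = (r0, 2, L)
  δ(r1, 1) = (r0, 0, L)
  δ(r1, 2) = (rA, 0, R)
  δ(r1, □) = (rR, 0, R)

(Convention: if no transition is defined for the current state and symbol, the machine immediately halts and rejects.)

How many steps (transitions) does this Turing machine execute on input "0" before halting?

Execution trace:
Initial: [r0]0
Step 1: δ(r0, 0) = (rR, 2, L) → [rR]□2

The machine reaches the reject state rR and halts.

The machine executed 1 step before halting.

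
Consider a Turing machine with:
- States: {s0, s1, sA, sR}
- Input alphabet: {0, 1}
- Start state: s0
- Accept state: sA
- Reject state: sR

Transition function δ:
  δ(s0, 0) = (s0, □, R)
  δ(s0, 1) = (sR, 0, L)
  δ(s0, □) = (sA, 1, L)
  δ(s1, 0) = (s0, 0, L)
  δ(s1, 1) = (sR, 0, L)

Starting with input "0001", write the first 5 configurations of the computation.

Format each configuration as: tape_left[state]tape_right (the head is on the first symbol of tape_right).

Transitions applied:
Step 1: δ(s0, 0) = (s0, □, R)
Step 2: δ(s0, 0) = (s0, □, R)
Step 3: δ(s0, 0) = (s0, □, R)
Step 4: δ(s0, 1) = (sR, 0, L)

The first 5 configurations are:
[s0]0001 ⊢ □[s0]001 ⊢ □□[s0]01 ⊢ □□□[s0]1 ⊢ □□[sR]□0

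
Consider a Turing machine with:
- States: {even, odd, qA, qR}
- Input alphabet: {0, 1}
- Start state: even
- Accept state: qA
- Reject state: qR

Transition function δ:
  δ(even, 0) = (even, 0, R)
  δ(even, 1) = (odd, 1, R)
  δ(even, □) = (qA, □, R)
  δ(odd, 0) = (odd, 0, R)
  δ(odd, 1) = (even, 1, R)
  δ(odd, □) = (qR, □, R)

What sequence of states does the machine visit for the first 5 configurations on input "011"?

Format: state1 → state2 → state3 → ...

Execution trace:
Initial: [even]011
Step 1: δ(even, 0) = (even, 0, R) → 0[even]11
Step 2: δ(even, 1) = (odd, 1, R) → 01[odd]1
Step 3: δ(odd, 1) = (even, 1, R) → 011[even]□
Step 4: δ(even, □) = (qA, □, R) → 011□[qA]□

The machine reaches the accept state qA and halts.

State sequence: even → even → odd → even → qA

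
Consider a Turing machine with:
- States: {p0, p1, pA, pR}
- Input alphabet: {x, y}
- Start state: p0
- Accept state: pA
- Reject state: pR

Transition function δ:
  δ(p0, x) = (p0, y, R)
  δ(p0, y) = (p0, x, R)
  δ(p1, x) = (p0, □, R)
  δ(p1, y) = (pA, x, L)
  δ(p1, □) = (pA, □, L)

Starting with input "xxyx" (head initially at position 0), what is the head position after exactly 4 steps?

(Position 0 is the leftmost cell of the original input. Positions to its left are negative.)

Execution trace (head position shown):
Step 0: [p0]xxyx  (head at position 0)
Step 1: move right → y[p0]xyx  (head at position 1)
Step 2: move right → yy[p0]yx  (head at position 2)
Step 3: move right → yyx[p0]x  (head at position 3)
Step 4: move right → yyxy[p0]□  (head at position 4)

After 4 steps, the head is at position 4.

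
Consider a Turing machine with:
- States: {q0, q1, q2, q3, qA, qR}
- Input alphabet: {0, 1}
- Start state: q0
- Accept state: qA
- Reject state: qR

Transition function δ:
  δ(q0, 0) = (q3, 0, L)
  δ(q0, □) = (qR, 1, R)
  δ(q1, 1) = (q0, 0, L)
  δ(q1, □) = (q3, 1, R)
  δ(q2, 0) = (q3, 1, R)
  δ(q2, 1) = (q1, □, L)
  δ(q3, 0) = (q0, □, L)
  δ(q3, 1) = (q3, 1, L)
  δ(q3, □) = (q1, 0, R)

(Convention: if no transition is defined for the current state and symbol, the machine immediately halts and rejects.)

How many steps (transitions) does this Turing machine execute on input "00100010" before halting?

Execution trace:
Initial: [q0]00100010
Step 1: δ(q0, 0) = (q3, 0, L) → [q3]□00100010
Step 2: δ(q3, □) = (q1, 0, R) → 0[q1]00100010

No transition is defined for δ(q1, 0). By convention the machine halts and rejects.

The machine executed 2 steps before halting.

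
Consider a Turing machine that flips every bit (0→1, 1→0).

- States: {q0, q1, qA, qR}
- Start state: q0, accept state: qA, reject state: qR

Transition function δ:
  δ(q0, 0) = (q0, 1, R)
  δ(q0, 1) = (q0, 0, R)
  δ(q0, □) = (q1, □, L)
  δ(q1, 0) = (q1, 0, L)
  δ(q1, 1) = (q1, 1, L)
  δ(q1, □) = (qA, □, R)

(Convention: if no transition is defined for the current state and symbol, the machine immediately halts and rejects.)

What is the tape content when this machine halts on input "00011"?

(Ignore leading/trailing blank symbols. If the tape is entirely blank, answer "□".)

Execution trace:
Initial: [q0]00011
Step 1: δ(q0, 0) = (q0, 1, R) → 1[q0]0011
Step 2: δ(q0, 0) = (q0, 1, R) → 11[q0]011
Step 3: δ(q0, 0) = (q0, 1, R) → 111[q0]11
Step 4: δ(q0, 1) = (q0, 0, R) → 1110[q0]1
Step 5: δ(q0, 1) = (q0, 0, R) → 11100[q0]□
Step 6: δ(q0, □) = (q1, □, L) → 1110[q1]0□
Step 7: δ(q1, 0) = (q1, 0, L) → 111[q1]00□
Step 8: δ(q1, 0) = (q1, 0, L) → 11[q1]100□
Step 9: δ(q1, 1) = (q1, 1, L) → 1[q1]1100□
Step 10: δ(q1, 1) = (q1, 1, L) → [q1]11100□
Step 11: δ(q1, 1) = (q1, 1, L) → [q1]□11100□
Step 12: δ(q1, □) = (qA, □, R) → □[qA]11100□

The machine reaches the accept state qA and halts.

Final tape (ignoring leading/trailing blanks): 11100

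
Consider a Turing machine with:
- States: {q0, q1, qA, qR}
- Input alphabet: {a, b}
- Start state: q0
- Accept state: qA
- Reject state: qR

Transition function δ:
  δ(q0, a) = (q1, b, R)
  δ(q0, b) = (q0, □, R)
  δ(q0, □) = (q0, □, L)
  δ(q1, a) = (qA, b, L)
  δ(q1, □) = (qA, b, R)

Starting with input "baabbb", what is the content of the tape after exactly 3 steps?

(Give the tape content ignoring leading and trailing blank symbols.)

Execution trace:
Initial: [q0]baabbb
Step 1: δ(q0, b) = (q0, □, R) → □[q0]aabbb
Step 2: δ(q0, a) = (q1, b, R) → □b[q1]abbb
Step 3: δ(q1, a) = (qA, b, L) → □[qA]bbbbb

The machine reaches the accept state qA and halts.

After 3 steps, the tape (ignoring leading/trailing blanks) is: bbbbb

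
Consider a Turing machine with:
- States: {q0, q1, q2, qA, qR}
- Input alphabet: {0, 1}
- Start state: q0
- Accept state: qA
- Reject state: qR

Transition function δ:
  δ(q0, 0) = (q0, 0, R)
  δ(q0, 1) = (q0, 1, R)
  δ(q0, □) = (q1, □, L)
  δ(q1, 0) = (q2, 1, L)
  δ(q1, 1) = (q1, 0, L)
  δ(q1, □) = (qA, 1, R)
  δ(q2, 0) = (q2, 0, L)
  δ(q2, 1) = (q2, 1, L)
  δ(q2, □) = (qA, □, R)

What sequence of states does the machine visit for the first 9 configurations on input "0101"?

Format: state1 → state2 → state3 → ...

Execution trace:
Initial: [q0]0101
Step 1: δ(q0, 0) = (q0, 0, R) → 0[q0]101
Step 2: δ(q0, 1) = (q0, 1, R) → 01[q0]01
Step 3: δ(q0, 0) = (q0, 0, R) → 010[q0]1
Step 4: δ(q0, 1) = (q0, 1, R) → 0101[q0]□
Step 5: δ(q0, □) = (q1, □, L) → 010[q1]1□
Step 6: δ(q1, 1) = (q1, 0, L) → 01[q1]00□
Step 7: δ(q1, 0) = (q2, 1, L) → 0[q2]110□
Step 8: δ(q2, 1) = (q2, 1, L) → [q2]0110□

State sequence: q0 → q0 → q0 → q0 → q0 → q1 → q1 → q2 → q2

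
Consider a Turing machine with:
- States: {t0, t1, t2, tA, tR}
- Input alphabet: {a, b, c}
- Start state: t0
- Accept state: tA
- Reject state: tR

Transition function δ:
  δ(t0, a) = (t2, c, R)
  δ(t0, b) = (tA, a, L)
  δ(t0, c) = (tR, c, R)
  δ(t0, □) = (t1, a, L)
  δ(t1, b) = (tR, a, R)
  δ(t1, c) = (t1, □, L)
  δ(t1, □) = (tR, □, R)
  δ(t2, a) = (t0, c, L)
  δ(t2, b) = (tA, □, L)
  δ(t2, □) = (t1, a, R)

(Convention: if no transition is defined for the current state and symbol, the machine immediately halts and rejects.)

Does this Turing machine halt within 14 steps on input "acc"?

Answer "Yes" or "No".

Execution trace:
Initial: [t0]acc
Step 1: δ(t0, a) = (t2, c, R) → c[t2]cc

No transition is defined for δ(t2, c). By convention the machine halts and rejects.
The machine halted after 1 step (within the 14-step bound).

Answer: Yes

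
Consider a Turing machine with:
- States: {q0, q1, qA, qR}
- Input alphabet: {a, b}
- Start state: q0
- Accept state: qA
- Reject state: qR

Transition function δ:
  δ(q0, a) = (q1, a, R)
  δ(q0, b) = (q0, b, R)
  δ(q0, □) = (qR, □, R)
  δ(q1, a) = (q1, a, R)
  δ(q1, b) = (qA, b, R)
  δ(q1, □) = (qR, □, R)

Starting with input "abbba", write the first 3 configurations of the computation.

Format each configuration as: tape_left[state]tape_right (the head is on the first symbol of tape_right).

Transitions applied:
Step 1: δ(q0, a) = (q1, a, R)
Step 2: δ(q1, b) = (qA, b, R)

The first 3 configurations are:
[q0]abbba ⊢ a[q1]bbba ⊢ ab[qA]bba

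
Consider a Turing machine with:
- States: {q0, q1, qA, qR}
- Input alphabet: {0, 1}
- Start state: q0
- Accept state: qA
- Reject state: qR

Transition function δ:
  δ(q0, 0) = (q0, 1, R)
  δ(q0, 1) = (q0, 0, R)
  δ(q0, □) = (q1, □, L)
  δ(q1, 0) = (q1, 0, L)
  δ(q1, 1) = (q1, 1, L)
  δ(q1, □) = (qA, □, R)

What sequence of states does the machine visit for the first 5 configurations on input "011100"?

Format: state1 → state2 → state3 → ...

Execution trace:
Initial: [q0]011100
Step 1: δ(q0, 0) = (q0, 1, R) → 1[q0]11100
Step 2: δ(q0, 1) = (q0, 0, R) → 10[q0]1100
Step 3: δ(q0, 1) = (q0, 0, R) → 100[q0]100
Step 4: δ(q0, 1) = (q0, 0, R) → 1000[q0]00

State sequence: q0 → q0 → q0 → q0 → q0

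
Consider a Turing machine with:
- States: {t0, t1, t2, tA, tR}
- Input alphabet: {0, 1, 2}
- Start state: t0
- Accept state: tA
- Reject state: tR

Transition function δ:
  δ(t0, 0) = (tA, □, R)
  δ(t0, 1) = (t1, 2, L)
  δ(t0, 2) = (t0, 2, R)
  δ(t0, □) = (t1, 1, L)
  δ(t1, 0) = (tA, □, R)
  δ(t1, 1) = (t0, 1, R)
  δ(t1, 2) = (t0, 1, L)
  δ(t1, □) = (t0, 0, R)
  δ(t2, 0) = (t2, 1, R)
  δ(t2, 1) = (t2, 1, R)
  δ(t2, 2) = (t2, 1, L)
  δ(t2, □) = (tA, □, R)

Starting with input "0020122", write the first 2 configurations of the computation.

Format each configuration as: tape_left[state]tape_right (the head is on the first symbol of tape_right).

Transitions applied:
Step 1: δ(t0, 0) = (tA, □, R)

The first 2 configurations are:
[t0]0020122 ⊢ □[tA]020122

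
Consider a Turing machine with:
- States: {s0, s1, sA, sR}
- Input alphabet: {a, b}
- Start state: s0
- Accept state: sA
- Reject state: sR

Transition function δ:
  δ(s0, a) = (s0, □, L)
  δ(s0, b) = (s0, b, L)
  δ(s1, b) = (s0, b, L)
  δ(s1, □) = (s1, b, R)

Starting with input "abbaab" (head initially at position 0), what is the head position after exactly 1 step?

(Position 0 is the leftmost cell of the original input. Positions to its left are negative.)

Execution trace (head position shown):
Step 0: [s0]abbaab  (head at position 0)
Step 1: move left → [s0]□□bbaab  (head at position -1)

After 1 step, the head is at position -1.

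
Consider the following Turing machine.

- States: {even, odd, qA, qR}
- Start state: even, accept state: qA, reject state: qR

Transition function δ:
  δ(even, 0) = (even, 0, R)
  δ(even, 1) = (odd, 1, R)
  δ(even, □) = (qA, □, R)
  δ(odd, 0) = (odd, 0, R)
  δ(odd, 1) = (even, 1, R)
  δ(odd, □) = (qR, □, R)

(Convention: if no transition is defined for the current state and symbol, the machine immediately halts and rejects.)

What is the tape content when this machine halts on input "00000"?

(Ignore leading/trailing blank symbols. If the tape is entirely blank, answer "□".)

Execution trace:
Initial: [even]00000
Step 1: δ(even, 0) = (even, 0, R) → 0[even]0000
Step 2: δ(even, 0) = (even, 0, R) → 00[even]000
Step 3: δ(even, 0) = (even, 0, R) → 000[even]00
Step 4: δ(even, 0) = (even, 0, R) → 0000[even]0
Step 5: δ(even, 0) = (even, 0, R) → 00000[even]□
Step 6: δ(even, □) = (qA, □, R) → 00000□[qA]□

The machine reaches the accept state qA and halts.

Final tape (ignoring leading/trailing blanks): 00000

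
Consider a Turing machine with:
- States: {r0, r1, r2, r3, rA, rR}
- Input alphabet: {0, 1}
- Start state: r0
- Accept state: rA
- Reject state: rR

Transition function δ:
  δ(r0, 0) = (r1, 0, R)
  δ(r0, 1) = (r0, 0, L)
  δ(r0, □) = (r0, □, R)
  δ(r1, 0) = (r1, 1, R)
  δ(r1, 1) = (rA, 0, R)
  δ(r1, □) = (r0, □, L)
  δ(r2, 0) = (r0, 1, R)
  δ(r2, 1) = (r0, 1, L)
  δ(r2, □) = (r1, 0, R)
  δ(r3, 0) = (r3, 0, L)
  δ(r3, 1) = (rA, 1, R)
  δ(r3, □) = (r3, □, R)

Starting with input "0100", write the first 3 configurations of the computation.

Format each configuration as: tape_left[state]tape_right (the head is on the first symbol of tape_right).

Transitions applied:
Step 1: δ(r0, 0) = (r1, 0, R)
Step 2: δ(r1, 1) = (rA, 0, R)

The first 3 configurations are:
[r0]0100 ⊢ 0[r1]100 ⊢ 00[rA]00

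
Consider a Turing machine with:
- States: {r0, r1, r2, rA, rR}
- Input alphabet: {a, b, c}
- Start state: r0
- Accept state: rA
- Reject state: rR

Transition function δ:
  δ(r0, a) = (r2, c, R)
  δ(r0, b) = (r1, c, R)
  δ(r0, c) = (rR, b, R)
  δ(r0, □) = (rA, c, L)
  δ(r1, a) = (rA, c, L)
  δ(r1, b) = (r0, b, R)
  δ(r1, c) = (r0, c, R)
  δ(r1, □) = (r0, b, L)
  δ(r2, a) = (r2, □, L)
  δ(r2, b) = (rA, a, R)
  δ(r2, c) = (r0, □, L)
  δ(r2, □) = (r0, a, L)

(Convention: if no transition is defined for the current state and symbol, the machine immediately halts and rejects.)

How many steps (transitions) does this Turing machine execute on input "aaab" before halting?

Execution trace:
Initial: [r0]aaab
Step 1: δ(r0, a) = (r2, c, R) → c[r2]aab
Step 2: δ(r2, a) = (r2, □, L) → [r2]c□ab
Step 3: δ(r2, c) = (r0, □, L) → [r0]□□□ab
Step 4: δ(r0, □) = (rA, c, L) → [rA]□c□□ab

The machine reaches the accept state rA and halts.

The machine executed 4 steps before halting.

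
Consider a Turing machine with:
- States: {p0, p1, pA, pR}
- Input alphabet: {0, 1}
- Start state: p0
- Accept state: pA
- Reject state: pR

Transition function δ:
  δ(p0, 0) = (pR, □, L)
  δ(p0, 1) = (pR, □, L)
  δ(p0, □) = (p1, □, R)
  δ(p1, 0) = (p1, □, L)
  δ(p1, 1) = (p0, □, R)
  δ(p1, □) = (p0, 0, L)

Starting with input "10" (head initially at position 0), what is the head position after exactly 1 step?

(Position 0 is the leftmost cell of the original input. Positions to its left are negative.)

Execution trace (head position shown):
Step 0: [p0]10  (head at position 0)
Step 1: move left → [pR]□□0  (head at position -1)

After 1 step, the head is at position -1.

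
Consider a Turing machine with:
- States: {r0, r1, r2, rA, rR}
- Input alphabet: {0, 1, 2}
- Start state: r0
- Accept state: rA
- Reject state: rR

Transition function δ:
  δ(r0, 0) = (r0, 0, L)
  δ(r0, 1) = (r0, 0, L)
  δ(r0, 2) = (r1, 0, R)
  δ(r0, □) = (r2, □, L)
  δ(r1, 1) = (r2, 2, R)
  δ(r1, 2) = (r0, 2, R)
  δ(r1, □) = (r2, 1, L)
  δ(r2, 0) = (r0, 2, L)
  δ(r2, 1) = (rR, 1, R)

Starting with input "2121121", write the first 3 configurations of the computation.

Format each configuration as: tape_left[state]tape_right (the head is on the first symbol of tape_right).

Transitions applied:
Step 1: δ(r0, 2) = (r1, 0, R)
Step 2: δ(r1, 1) = (r2, 2, R)

The first 3 configurations are:
[r0]2121121 ⊢ 0[r1]121121 ⊢ 02[r2]21121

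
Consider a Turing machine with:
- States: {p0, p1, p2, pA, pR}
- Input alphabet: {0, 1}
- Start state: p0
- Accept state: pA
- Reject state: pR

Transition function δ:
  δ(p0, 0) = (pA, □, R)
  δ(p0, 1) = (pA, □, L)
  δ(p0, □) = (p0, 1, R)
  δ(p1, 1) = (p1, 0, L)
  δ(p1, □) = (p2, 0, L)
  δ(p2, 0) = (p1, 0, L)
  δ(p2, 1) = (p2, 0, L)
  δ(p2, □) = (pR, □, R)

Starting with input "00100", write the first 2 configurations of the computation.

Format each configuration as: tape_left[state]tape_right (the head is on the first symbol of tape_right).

Transitions applied:
Step 1: δ(p0, 0) = (pA, □, R)

The first 2 configurations are:
[p0]00100 ⊢ □[pA]0100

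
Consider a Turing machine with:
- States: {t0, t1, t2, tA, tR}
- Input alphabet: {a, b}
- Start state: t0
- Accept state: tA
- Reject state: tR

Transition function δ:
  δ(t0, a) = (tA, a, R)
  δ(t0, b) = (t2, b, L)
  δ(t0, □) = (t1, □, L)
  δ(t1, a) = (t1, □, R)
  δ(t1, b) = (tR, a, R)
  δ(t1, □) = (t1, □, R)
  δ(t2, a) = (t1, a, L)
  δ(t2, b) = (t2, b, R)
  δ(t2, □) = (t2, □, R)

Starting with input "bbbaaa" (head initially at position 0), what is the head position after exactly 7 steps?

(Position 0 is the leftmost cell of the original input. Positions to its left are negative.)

Execution trace (head position shown):
Step 0: [t0]bbbaaa  (head at position 0)
Step 1: move left → [t2]□bbbaaa  (head at position -1)
Step 2: move right → □[t2]bbbaaa  (head at position 0)
Step 3: move right → □b[t2]bbaaa  (head at position 1)
Step 4: move right → □bb[t2]baaa  (head at position 2)
Step 5: move right → □bbb[t2]aaa  (head at position 3)
Step 6: move left → □bb[t1]baaa  (head at position 2)
Step 7: move right → □bba[tR]aaa  (head at position 3)

After 7 steps, the head is at position 3.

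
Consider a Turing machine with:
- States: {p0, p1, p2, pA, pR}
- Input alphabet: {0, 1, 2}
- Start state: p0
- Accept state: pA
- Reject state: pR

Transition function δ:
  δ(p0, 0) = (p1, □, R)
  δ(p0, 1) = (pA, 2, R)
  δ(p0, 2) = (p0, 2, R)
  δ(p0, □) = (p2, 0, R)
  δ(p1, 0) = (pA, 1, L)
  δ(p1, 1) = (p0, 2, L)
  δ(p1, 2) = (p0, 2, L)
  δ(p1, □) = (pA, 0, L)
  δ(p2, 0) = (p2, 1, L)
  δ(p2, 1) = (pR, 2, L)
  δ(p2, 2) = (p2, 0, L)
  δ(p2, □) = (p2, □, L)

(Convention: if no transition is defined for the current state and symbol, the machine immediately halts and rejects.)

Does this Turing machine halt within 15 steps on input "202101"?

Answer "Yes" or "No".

Execution trace:
Initial: [p0]202101
Step 1: δ(p0, 2) = (p0, 2, R) → 2[p0]02101
Step 2: δ(p0, 0) = (p1, □, R) → 2□[p1]2101
Step 3: δ(p1, 2) = (p0, 2, L) → 2[p0]□2101
Step 4: δ(p0, □) = (p2, 0, R) → 20[p2]2101
Step 5: δ(p2, 2) = (p2, 0, L) → 2[p2]00101
Step 6: δ(p2, 0) = (p2, 1, L) → [p2]210101
Step 7: δ(p2, 2) = (p2, 0, L) → [p2]□010101
Step 8: δ(p2, □) = (p2, □, L) → [p2]□□010101
Step 9: δ(p2, □) = (p2, □, L) → [p2]□□□010101
Step 10: δ(p2, □) = (p2, □, L) → [p2]□□□□010101
Step 11: δ(p2, □) = (p2, □, L) → [p2]□□□□□010101
Step 12: δ(p2, □) = (p2, □, L) → [p2]□□□□□□010101
Step 13: δ(p2, □) = (p2, □, L) → [p2]□□□□□□□010101
Step 14: δ(p2, □) = (p2, □, L) → [p2]□□□□□□□□010101
Step 15: δ(p2, □) = (p2, □, L) → [p2]□□□□□□□□□010101

The machine has not reached a halting state after 15 steps.
The machine did not halt within the 15-step bound.

Answer: No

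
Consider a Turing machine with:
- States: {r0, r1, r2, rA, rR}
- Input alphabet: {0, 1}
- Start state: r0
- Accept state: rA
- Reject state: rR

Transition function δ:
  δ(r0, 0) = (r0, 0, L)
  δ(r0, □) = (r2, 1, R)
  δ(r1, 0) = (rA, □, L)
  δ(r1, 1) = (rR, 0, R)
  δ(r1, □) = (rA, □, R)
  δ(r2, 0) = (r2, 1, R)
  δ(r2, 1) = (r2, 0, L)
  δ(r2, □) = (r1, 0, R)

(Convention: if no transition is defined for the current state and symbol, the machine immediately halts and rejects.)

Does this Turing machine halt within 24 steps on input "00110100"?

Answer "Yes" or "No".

Execution trace:
Initial: [r0]00110100
Step 1: δ(r0, 0) = (r0, 0, L) → [r0]□00110100
Step 2: δ(r0, □) = (r2, 1, R) → 1[r2]00110100
Step 3: δ(r2, 0) = (r2, 1, R) → 11[r2]0110100
Step 4: δ(r2, 0) = (r2, 1, R) → 111[r2]110100
Step 5: δ(r2, 1) = (r2, 0, L) → 11[r2]1010100
Step 6: δ(r2, 1) = (r2, 0, L) → 1[r2]10010100
Step 7: δ(r2, 1) = (r2, 0, L) → [r2]100010100
Step 8: δ(r2, 1) = (r2, 0, L) → [r2]□000010100
Step 9: δ(r2, □) = (r1, 0, R) → 0[r1]000010100
Step 10: δ(r1, 0) = (rA, □, L) → [rA]0□00010100

The machine reaches the accept state rA and halts.
The machine halted after 10 steps (within the 24-step bound).

Answer: Yes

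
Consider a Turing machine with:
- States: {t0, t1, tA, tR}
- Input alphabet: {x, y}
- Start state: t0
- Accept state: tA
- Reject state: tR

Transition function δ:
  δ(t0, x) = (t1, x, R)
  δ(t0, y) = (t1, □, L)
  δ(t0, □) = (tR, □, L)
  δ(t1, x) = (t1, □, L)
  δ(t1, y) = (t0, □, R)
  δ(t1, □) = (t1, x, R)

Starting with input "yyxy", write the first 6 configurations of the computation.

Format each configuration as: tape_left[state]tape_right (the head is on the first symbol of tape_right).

Transitions applied:
Step 1: δ(t0, y) = (t1, □, L)
Step 2: δ(t1, □) = (t1, x, R)
Step 3: δ(t1, □) = (t1, x, R)
Step 4: δ(t1, y) = (t0, □, R)
Step 5: δ(t0, x) = (t1, x, R)

The first 6 configurations are:
[t0]yyxy ⊢ [t1]□□yxy ⊢ x[t1]□yxy ⊢ xx[t1]yxy ⊢ xx□[t0]xy ⊢ xx□x[t1]y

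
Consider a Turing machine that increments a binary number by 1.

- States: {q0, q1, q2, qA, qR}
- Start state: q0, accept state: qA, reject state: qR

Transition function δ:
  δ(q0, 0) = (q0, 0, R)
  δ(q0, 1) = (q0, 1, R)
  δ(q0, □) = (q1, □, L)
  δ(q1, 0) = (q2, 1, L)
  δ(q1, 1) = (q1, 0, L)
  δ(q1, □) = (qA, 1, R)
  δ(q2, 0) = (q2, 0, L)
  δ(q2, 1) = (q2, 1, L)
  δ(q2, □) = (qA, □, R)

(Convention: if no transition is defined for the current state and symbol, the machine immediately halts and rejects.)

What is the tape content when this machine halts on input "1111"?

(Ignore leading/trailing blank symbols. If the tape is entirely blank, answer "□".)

Execution trace:
Initial: [q0]1111
Step 1: δ(q0, 1) = (q0, 1, R) → 1[q0]111
Step 2: δ(q0, 1) = (q0, 1, R) → 11[q0]11
Step 3: δ(q0, 1) = (q0, 1, R) → 111[q0]1
Step 4: δ(q0, 1) = (q0, 1, R) → 1111[q0]□
Step 5: δ(q0, □) = (q1, □, L) → 111[q1]1□
Step 6: δ(q1, 1) = (q1, 0, L) → 11[q1]10□
Step 7: δ(q1, 1) = (q1, 0, L) → 1[q1]100□
Step 8: δ(q1, 1) = (q1, 0, L) → [q1]1000□
Step 9: δ(q1, 1) = (q1, 0, L) → [q1]□0000□
Step 10: δ(q1, □) = (qA, 1, R) → 1[qA]0000□

The machine reaches the accept state qA and halts.

Final tape (ignoring leading/trailing blanks): 10000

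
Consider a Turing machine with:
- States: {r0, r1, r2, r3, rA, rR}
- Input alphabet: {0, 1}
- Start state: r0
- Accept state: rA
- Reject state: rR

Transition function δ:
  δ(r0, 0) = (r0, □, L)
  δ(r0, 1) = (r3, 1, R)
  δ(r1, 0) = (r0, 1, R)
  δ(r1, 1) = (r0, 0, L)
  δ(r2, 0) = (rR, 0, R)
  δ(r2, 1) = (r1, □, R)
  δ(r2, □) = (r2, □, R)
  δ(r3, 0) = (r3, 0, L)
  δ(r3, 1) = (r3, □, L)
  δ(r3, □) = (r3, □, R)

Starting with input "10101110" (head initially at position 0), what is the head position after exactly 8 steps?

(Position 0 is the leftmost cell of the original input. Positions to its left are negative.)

Execution trace (head position shown):
Step 0: [r0]10101110  (head at position 0)
Step 1: move right → 1[r3]0101110  (head at position 1)
Step 2: move left → [r3]10101110  (head at position 0)
Step 3: move left → [r3]□□0101110  (head at position -1)
Step 4: move right → □[r3]□0101110  (head at position 0)
Step 5: move right → □□[r3]0101110  (head at position 1)
Step 6: move left → □[r3]□0101110  (head at position 0)
Step 7: move right → □□[r3]0101110  (head at position 1)
Step 8: move left → □[r3]□0101110  (head at position 0)

After 8 steps, the head is at position 0.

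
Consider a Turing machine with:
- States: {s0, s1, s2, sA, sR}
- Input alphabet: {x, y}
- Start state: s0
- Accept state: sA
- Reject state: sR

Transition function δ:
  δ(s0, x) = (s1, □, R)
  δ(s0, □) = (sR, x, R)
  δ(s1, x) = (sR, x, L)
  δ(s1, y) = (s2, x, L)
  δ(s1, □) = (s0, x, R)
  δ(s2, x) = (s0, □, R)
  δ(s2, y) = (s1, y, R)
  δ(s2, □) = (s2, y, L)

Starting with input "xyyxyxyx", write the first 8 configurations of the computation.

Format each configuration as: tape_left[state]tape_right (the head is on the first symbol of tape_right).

Transitions applied:
Step 1: δ(s0, x) = (s1, □, R)
Step 2: δ(s1, y) = (s2, x, L)
Step 3: δ(s2, □) = (s2, y, L)
Step 4: δ(s2, □) = (s2, y, L)
Step 5: δ(s2, □) = (s2, y, L)
Step 6: δ(s2, □) = (s2, y, L)
Step 7: δ(s2, □) = (s2, y, L)

The first 8 configurations are:
[s0]xyyxyxyx ⊢ □[s1]yyxyxyx ⊢ [s2]□xyxyxyx ⊢ [s2]□yxyxyxyx ⊢ [s2]□yyxyxyxyx ⊢ [s2]□yyyxyxyxyx ⊢ [s2]□yyyyxyxyxyx ⊢ [s2]□yyyyyxyxyxyx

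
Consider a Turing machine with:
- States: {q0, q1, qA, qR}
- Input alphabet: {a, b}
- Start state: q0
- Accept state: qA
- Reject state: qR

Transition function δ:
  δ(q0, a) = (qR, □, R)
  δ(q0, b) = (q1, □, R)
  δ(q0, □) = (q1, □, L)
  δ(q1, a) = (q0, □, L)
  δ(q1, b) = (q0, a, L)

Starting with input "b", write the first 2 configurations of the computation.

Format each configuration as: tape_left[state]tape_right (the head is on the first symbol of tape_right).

Transitions applied:
Step 1: δ(q0, b) = (q1, □, R)

The first 2 configurations are:
[q0]b ⊢ □[q1]□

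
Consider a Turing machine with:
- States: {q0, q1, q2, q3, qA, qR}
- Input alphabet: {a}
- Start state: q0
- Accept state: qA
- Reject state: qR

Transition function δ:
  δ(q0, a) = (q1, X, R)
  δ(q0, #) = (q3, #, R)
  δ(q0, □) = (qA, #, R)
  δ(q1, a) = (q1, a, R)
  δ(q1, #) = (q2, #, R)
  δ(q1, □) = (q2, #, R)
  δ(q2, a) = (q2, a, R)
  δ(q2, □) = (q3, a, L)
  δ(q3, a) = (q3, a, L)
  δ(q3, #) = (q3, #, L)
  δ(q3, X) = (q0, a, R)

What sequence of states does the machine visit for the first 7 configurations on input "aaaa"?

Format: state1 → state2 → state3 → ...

Execution trace:
Initial: [q0]aaaa
Step 1: δ(q0, a) = (q1, X, R) → X[q1]aaa
Step 2: δ(q1, a) = (q1, a, R) → Xa[q1]aa
Step 3: δ(q1, a) = (q1, a, R) → Xaa[q1]a
Step 4: δ(q1, a) = (q1, a, R) → Xaaa[q1]□
Step 5: δ(q1, □) = (q2, #, R) → Xaaa#[q2]□
Step 6: δ(q2, □) = (q3, a, L) → Xaaa[q3]#a

State sequence: q0 → q1 → q1 → q1 → q1 → q2 → q3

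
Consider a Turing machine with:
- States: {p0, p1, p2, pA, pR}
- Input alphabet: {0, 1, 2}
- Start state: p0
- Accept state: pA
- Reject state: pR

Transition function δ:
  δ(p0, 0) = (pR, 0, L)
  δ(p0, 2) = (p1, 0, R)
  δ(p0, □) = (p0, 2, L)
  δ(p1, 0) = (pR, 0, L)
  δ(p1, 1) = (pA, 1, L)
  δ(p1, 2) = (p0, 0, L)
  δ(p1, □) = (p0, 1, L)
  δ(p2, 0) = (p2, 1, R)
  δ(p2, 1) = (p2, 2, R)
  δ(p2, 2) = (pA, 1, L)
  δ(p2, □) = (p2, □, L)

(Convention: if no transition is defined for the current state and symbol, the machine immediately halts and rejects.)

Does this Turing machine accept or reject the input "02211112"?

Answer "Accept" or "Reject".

Execution trace:
Initial: [p0]02211112
Step 1: δ(p0, 0) = (pR, 0, L) → [pR]□02211112

The machine reaches the reject state pR and halts.

Answer: Reject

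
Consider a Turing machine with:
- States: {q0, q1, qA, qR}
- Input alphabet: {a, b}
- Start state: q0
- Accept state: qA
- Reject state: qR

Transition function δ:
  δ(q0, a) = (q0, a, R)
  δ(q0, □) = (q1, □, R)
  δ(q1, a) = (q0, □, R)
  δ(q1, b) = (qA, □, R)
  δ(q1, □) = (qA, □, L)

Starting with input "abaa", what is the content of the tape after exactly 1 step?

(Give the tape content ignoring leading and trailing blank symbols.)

Execution trace:
Initial: [q0]abaa
Step 1: δ(q0, a) = (q0, a, R) → a[q0]baa

No transition is defined for δ(q0, b). By convention the machine halts and rejects.

After 1 step, the tape (ignoring leading/trailing blanks) is: abaa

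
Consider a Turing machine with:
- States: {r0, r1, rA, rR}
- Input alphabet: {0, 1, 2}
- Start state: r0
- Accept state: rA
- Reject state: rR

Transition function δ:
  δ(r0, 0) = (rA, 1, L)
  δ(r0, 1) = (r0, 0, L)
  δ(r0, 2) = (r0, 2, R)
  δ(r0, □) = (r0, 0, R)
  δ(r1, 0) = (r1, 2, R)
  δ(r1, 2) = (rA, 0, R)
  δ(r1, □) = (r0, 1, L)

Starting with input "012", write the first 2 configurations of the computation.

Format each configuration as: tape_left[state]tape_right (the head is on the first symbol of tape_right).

Transitions applied:
Step 1: δ(r0, 0) = (rA, 1, L)

The first 2 configurations are:
[r0]012 ⊢ [rA]□112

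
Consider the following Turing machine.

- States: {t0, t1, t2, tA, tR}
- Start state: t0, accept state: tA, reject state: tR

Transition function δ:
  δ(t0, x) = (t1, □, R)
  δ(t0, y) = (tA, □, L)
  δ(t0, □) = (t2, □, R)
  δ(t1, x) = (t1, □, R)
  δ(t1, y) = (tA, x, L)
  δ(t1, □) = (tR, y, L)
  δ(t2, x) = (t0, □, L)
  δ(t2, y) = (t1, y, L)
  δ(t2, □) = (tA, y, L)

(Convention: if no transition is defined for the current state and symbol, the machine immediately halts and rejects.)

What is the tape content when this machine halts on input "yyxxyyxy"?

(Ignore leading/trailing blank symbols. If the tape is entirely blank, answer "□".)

Execution trace:
Initial: [t0]yyxxyyxy
Step 1: δ(t0, y) = (tA, □, L) → [tA]□□yxxyyxy

The machine reaches the accept state tA and halts.

Final tape (ignoring leading/trailing blanks): yxxyyxy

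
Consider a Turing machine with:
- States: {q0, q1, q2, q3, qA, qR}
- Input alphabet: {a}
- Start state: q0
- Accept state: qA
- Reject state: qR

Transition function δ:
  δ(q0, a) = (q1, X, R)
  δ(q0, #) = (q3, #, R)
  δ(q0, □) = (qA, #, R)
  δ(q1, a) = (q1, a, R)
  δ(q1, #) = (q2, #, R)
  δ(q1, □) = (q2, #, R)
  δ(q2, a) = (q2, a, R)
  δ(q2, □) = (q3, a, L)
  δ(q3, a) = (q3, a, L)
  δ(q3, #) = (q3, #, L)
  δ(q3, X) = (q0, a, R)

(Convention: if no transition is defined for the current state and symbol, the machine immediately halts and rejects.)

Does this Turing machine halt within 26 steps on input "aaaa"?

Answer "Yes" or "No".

Execution trace:
Initial: [q0]aaaa
Step 1: δ(q0, a) = (q1, X, R) → X[q1]aaa
Step 2: δ(q1, a) = (q1, a, R) → Xa[q1]aa
Step 3: δ(q1, a) = (q1, a, R) → Xaa[q1]a
Step 4: δ(q1, a) = (q1, a, R) → Xaaa[q1]□
Step 5: δ(q1, □) = (q2, #, R) → Xaaa#[q2]□
Step 6: δ(q2, □) = (q3, a, L) → Xaaa[q3]#a
Step 7: δ(q3, #) = (q3, #, L) → Xaa[q3]a#a
Step 8: δ(q3, a) = (q3, a, L) → Xa[q3]aa#a
Step 9: δ(q3, a) = (q3, a, L) → X[q3]aaa#a
Step 10: δ(q3, a) = (q3, a, L) → [q3]Xaaa#a
Step 11: δ(q3, X) = (q0, a, R) → a[q0]aaa#a
Step 12: δ(q0, a) = (q1, X, R) → aX[q1]aa#a
Step 13: δ(q1, a) = (q1, a, R) → aXa[q1]a#a
Step 14: δ(q1, a) = (q1, a, R) → aXaa[q1]#a
Step 15: δ(q1, #) = (q2, #, R) → aXaa#[q2]a
Step 16: δ(q2, a) = (q2, a, R) → aXaa#a[q2]□
Step 17: δ(q2, □) = (q3, a, L) → aXaa#[q3]aa
Step 18: δ(q3, a) = (q3, a, L) → aXaa[q3]#aa
Step 19: δ(q3, #) = (q3, #, L) → aXa[q3]a#aa
Step 20: δ(q3, a) = (q3, a, L) → aX[q3]aa#aa
Step 21: δ(q3, a) = (q3, a, L) → a[q3]Xaa#aa
Step 22: δ(q3, X) = (q0, a, R) → aa[q0]aa#aa
Step 23: δ(q0, a) = (q1, X, R) → aaX[q1]a#aa
Step 24: δ(q1, a) = (q1, a, R) → aaXa[q1]#aa
Step 25: δ(q1, #) = (q2, #, R) → aaXa#[q2]aa
Step 26: δ(q2, a) = (q2, a, R) → aaXa#a[q2]a

The machine has not reached a halting state after 26 steps.
The machine did not halt within the 26-step bound.

Answer: No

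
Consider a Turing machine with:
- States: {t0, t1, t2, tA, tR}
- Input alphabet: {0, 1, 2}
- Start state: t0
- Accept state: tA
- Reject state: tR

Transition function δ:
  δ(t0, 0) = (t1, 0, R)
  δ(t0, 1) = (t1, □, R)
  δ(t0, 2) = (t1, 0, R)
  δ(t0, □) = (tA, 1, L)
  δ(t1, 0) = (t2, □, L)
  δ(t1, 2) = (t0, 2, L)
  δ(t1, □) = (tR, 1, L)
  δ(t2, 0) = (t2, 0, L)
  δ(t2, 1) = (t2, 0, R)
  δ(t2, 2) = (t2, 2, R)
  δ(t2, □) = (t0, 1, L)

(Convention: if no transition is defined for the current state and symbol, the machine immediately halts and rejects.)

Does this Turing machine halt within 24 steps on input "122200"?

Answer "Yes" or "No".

Execution trace:
Initial: [t0]122200
Step 1: δ(t0, 1) = (t1, □, R) → □[t1]22200
Step 2: δ(t1, 2) = (t0, 2, L) → [t0]□22200
Step 3: δ(t0, □) = (tA, 1, L) → [tA]□122200

The machine reaches the accept state tA and halts.
The machine halted after 3 steps (within the 24-step bound).

Answer: Yes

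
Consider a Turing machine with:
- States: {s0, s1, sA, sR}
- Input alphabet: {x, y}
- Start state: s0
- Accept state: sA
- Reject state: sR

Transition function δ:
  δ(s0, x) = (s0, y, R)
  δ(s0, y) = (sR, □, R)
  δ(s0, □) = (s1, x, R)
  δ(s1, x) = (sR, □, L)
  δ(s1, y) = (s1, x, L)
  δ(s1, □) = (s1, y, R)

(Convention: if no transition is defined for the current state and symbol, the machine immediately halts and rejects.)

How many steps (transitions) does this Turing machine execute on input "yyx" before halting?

Execution trace:
Initial: [s0]yyx
Step 1: δ(s0, y) = (sR, □, R) → □[sR]yx

The machine reaches the reject state sR and halts.

The machine executed 1 step before halting.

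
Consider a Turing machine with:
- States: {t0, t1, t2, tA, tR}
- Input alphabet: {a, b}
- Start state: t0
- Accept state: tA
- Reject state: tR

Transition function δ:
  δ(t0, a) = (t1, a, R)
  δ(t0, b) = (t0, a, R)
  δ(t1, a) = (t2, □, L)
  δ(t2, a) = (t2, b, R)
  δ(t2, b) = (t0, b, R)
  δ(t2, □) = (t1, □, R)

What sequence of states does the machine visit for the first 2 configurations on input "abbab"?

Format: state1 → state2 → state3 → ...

Execution trace:
Initial: [t0]abbab
Step 1: δ(t0, a) = (t1, a, R) → a[t1]bbab

No transition is defined for δ(t1, b). By convention the machine halts and rejects.

State sequence: t0 → t1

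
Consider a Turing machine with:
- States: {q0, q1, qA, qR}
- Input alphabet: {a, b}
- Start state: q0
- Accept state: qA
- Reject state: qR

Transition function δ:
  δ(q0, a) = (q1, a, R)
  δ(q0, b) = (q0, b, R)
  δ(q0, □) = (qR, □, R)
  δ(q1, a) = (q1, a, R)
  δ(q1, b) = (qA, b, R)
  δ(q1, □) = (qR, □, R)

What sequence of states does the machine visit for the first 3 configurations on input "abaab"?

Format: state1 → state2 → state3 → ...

Execution trace:
Initial: [q0]abaab
Step 1: δ(q0, a) = (q1, a, R) → a[q1]baab
Step 2: δ(q1, b) = (qA, b, R) → ab[qA]aab

The machine reaches the accept state qA and halts.

State sequence: q0 → q1 → qA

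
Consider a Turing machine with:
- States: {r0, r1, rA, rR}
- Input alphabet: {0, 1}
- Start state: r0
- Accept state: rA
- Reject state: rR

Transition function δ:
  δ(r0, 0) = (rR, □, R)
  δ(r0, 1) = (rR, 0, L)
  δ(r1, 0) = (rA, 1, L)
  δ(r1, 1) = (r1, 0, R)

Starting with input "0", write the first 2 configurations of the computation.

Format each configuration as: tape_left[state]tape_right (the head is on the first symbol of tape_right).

Transitions applied:
Step 1: δ(r0, 0) = (rR, □, R)

The first 2 configurations are:
[r0]0 ⊢ □[rR]□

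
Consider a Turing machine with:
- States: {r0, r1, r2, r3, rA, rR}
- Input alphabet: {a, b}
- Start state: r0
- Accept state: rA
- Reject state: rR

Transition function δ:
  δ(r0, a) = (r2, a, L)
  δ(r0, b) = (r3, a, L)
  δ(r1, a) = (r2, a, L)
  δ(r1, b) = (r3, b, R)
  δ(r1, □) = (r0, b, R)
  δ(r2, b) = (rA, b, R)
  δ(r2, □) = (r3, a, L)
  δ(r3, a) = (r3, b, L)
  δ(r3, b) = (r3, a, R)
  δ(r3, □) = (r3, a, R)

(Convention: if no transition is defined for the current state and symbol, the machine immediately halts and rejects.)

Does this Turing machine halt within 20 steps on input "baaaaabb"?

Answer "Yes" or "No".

Execution trace:
Initial: [r0]baaaaabb
Step 1: δ(r0, b) = (r3, a, L) → [r3]□aaaaaabb
Step 2: δ(r3, □) = (r3, a, R) → a[r3]aaaaaabb
Step 3: δ(r3, a) = (r3, b, L) → [r3]abaaaaabb
Step 4: δ(r3, a) = (r3, b, L) → [r3]□bbaaaaabb
Step 5: δ(r3, □) = (r3, a, R) → a[r3]bbaaaaabb
Step 6: δ(r3, b) = (r3, a, R) → aa[r3]baaaaabb
Step 7: δ(r3, b) = (r3, a, R) → aaa[r3]aaaaabb
Step 8: δ(r3, a) = (r3, b, L) → aa[r3]abaaaabb
Step 9: δ(r3, a) = (r3, b, L) → a[r3]abbaaaabb
Step 10: δ(r3, a) = (r3, b, L) → [r3]abbbaaaabb
Step 11: δ(r3, a) = (r3, b, L) → [r3]□bbbbaaaabb
Step 12: δ(r3, □) = (r3, a, R) → a[r3]bbbbaaaabb
Step 13: δ(r3, b) = (r3, a, R) → aa[r3]bbbaaaabb
Step 14: δ(r3, b) = (r3, a, R) → aaa[r3]bbaaaabb
Step 15: δ(r3, b) = (r3, a, R) → aaaa[r3]baaaabb
Step 16: δ(r3, b) = (r3, a, R) → aaaaa[r3]aaaabb
Step 17: δ(r3, a) = (r3, b, L) → aaaa[r3]abaaabb
Step 18: δ(r3, a) = (r3, b, L) → aaa[r3]abbaaabb
Step 19: δ(r3, a) = (r3, b, L) → aa[r3]abbbaaabb
Step 20: δ(r3, a) = (r3, b, L) → a[r3]abbbbaaabb

The machine has not reached a halting state after 20 steps.
The machine did not halt within the 20-step bound.

Answer: No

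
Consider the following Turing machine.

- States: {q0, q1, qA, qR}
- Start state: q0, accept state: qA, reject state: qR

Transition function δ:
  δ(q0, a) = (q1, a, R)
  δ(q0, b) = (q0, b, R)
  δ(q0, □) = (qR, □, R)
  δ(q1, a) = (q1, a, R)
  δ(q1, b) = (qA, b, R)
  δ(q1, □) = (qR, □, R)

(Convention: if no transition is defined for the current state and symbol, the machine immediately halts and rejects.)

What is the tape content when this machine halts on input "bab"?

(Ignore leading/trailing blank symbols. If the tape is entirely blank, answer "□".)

Execution trace:
Initial: [q0]bab
Step 1: δ(q0, b) = (q0, b, R) → b[q0]ab
Step 2: δ(q0, a) = (q1, a, R) → ba[q1]b
Step 3: δ(q1, b) = (qA, b, R) → bab[qA]□

The machine reaches the accept state qA and halts.

Final tape (ignoring leading/trailing blanks): bab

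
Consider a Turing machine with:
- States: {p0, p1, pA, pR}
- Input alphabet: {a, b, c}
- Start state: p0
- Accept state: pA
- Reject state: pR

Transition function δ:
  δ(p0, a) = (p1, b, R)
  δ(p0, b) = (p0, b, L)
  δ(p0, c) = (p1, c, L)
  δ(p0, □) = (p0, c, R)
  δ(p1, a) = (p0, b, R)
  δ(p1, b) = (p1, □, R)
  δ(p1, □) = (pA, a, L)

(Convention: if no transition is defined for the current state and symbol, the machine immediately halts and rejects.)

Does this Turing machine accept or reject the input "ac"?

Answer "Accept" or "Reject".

Execution trace:
Initial: [p0]ac
Step 1: δ(p0, a) = (p1, b, R) → b[p1]c

No transition is defined for δ(p1, c). By convention the machine halts and rejects.

Answer: Reject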